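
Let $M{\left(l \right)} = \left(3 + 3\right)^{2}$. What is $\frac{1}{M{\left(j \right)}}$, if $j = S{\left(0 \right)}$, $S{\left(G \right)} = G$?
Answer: $\frac{1}{36} \approx 0.027778$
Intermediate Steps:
$j = 0$
$M{\left(l \right)} = 36$ ($M{\left(l \right)} = 6^{2} = 36$)
$\frac{1}{M{\left(j \right)}} = \frac{1}{36}$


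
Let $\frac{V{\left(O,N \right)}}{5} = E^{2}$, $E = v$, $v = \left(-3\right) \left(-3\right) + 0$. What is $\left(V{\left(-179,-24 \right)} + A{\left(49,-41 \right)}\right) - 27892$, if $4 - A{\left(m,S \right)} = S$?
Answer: $-27442$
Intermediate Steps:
$v = 9$ ($v = 9 + 0 = 9$)
$E = 9$
$V{\left(O,N \right)} = 405$ ($V{\left(O,N \right)} = 5 \cdot 9^{2} = 5 \cdot 81 = 405$)
$A{\left(m,S \right)} = 4 - S$
$\left(V{\left(-179,-24 \right)} + A{\left(49,-41 \right)}\right) - 27892 = \left(405 + \left(4 - -41\right)\right) - 27892 = \left(405 + \left(4 + 41\right)\right) - 27892 = \left(405 + 45\right) - 27892 = 450 - 27892 = -27442$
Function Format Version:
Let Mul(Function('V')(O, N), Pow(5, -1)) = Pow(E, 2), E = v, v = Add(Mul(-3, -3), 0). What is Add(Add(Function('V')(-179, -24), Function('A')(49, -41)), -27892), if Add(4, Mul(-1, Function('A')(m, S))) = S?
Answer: -27442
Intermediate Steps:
v = 9 (v = Add(9, 0) = 9)
E = 9
Function('V')(O, N) = 405 (Function('V')(O, N) = Mul(5, Pow(9, 2)) = Mul(5, 81) = 405)
Function('A')(m, S) = Add(4, Mul(-1, S))
Add(Add(Function('V')(-179, -24), Function('A')(49, -41)), -27892) = Add(Add(405, Add(4, Mul(-1, -41))), -27892) = Add(Add(405, Add(4, 41)), -27892) = Add(Add(405, 45), -27892) = Add(450, -27892) = -27442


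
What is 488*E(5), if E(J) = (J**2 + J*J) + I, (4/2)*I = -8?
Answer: 22448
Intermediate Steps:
I = -4 (I = (1/2)*(-8) = -4)
E(J) = -4 + 2*J**2 (E(J) = (J**2 + J*J) - 4 = (J**2 + J**2) - 4 = 2*J**2 - 4 = -4 + 2*J**2)
488*E(5) = 488*(-4 + 2*5**2) = 488*(-4 + 2*25) = 488*(-4 + 50) = 488*46 = 22448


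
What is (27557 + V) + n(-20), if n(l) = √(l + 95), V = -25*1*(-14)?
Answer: 27907 + 5*√3 ≈ 27916.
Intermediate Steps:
V = 350 (V = -25*(-14) = 350)
n(l) = √(95 + l)
(27557 + V) + n(-20) = (27557 + 350) + √(95 - 20) = 27907 + √75 = 27907 + 5*√3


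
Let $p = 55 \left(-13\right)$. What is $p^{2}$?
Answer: $511225$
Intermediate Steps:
$p = -715$
$p^{2} = \left(-715\right)^{2} = 511225$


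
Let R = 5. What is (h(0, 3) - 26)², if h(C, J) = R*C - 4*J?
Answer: 1444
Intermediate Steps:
h(C, J) = -4*J + 5*C (h(C, J) = 5*C - 4*J = -4*J + 5*C)
(h(0, 3) - 26)² = ((-4*3 + 5*0) - 26)² = ((-12 + 0) - 26)² = (-12 - 26)² = (-38)² = 1444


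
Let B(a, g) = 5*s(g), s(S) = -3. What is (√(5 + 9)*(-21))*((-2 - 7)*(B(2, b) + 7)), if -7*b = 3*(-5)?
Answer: -1512*√14 ≈ -5657.4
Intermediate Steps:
b = 15/7 (b = -3*(-5)/7 = -⅐*(-15) = 15/7 ≈ 2.1429)
B(a, g) = -15 (B(a, g) = 5*(-3) = -15)
(√(5 + 9)*(-21))*((-2 - 7)*(B(2, b) + 7)) = (√(5 + 9)*(-21))*((-2 - 7)*(-15 + 7)) = (√14*(-21))*(-9*(-8)) = -21*√14*72 = -1512*√14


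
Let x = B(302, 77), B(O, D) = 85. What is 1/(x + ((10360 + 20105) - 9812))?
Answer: 1/20738 ≈ 4.8221e-5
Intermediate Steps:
x = 85
1/(x + ((10360 + 20105) - 9812)) = 1/(85 + ((10360 + 20105) - 9812)) = 1/(85 + (30465 - 9812)) = 1/(85 + 20653) = 1/20738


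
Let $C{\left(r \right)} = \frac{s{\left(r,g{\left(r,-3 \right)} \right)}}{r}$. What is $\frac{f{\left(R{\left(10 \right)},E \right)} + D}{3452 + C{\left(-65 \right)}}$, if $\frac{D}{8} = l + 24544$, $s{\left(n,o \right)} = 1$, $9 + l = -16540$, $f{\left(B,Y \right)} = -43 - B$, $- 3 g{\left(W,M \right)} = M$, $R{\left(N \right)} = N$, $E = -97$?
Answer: $\frac{4153955}{224379} \approx 18.513$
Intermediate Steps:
$g{\left(W,M \right)} = - \frac{M}{3}$
$l = -16549$ ($l = -9 - 16540 = -16549$)
$C{\left(r \right)} = \frac{1}{r}$ ($C{\left(r \right)} = 1 \frac{1}{r} = \frac{1}{r}$)
$D = 63960$ ($D = 8 \left(-16549 + 24544\right) = 8 \cdot 7995 = 63960$)
$\frac{f{\left(R{\left(10 \right)},E \right)} + D}{3452 + C{\left(-65 \right)}} = \frac{\left(-43 - 10\right) + 63960}{3452 + \frac{1}{-65}} = \frac{\left(-43 - 10\right) + 63960}{3452 - \frac{1}{65}} = \frac{-53 + 63960}{\frac{224379}{65}} = 63907 \cdot \frac{65}{224379} = \frac{4153955}{224379}$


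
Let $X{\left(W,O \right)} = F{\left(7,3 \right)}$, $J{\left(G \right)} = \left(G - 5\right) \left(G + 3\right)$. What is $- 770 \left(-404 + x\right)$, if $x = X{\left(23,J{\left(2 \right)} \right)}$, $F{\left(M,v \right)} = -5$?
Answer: $314930$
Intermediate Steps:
$J{\left(G \right)} = \left(-5 + G\right) \left(3 + G\right)$
$X{\left(W,O \right)} = -5$
$x = -5$
$- 770 \left(-404 + x\right) = - 770 \left(-404 - 5\right) = \left(-770\right) \left(-409\right) = 314930$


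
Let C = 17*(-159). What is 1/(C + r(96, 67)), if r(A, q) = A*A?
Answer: 1/6513 ≈ 0.00015354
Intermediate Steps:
r(A, q) = A**2
C = -2703
1/(C + r(96, 67)) = 1/(-2703 + 96**2) = 1/(-2703 + 9216) = 1/6513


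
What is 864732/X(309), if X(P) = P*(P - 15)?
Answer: 144122/15141 ≈ 9.5187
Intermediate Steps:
X(P) = P*(-15 + P)
864732/X(309) = 864732/((309*(-15 + 309))) = 864732/((309*294)) = 864732/90846 = 864732*(1/90846) = 144122/15141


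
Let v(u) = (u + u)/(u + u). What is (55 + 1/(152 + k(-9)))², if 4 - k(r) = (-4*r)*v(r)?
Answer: 43573201/14400 ≈ 3025.9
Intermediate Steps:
v(u) = 1 (v(u) = (2*u)/((2*u)) = (2*u)*(1/(2*u)) = 1)
k(r) = 4 + 4*r (k(r) = 4 - (-4*r) = 4 - (-4)*r = 4 + 4*r)
(55 + 1/(152 + k(-9)))² = (55 + 1/(152 + (4 + 4*(-9))))² = (55 + 1/(152 + (4 - 36)))² = (55 + 1/(152 - 32))² = (55 + 1/120)² = (6601/120)² = 43573201/14400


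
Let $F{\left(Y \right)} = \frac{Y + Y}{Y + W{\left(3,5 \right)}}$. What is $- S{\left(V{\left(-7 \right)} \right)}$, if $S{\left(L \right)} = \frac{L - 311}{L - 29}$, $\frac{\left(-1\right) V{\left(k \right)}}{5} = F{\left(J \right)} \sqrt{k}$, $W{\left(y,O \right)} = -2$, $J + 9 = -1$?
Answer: $\frac{- 25 \sqrt{7} + 933 i}{- 87 i + 25 \sqrt{7}} \approx -7.1623 + 4.685 i$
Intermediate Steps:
$J = -10$ ($J = -9 - 1 = -10$)
$F{\left(Y \right)} = \frac{2 Y}{-2 + Y}$ ($F{\left(Y \right)} = \frac{Y + Y}{Y - 2} = \frac{2 Y}{-2 + Y}$)
$V{\left(k \right)} = - \frac{25 \sqrt{k}}{3}$ ($V{\left(k \right)} = - 5 \cdot 2 \left(-10\right) \frac{1}{-2 - 10} \sqrt{k} = - 5 \cdot 2 \left(-10\right) \frac{1}{-12} \sqrt{k} = - 5 \cdot 2 \left(-10\right) \left(- \frac{1}{12}\right) \sqrt{k} = - 5 \frac{5 \sqrt{k}}{3} = - \frac{25 \sqrt{k}}{3}$)
$S{\left(L \right)} = \frac{-311 + L}{-29 + L}$
$- S{\left(V{\left(-7 \right)} \right)} = - \frac{-311 - \frac{25 \sqrt{-7}}{3}}{-29 - \frac{25 \sqrt{-7}}{3}} = - \frac{-311 - \frac{25 i \sqrt{7}}{3}}{-29 - \frac{25 i \sqrt{7}}{3}}$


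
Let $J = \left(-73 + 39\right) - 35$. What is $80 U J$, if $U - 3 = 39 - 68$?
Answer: $143520$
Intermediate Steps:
$U = -26$ ($U = 3 + \left(39 - 68\right) = 3 - 29 = -26$)
$J = -69$ ($J = -34 - 35 = -69$)
$80 U J = 80 \left(-26\right) \left(-69\right) = \left(-2080\right) \left(-69\right) = 143520$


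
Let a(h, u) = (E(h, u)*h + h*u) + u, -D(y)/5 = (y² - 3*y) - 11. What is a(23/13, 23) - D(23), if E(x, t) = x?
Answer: 390698/169 ≈ 2311.8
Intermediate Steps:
D(y) = 55 - 5*y² + 15*y (D(y) = -5*((y² - 3*y) - 11) = -5*(-11 + y² - 3*y) = 55 - 5*y² + 15*y)
a(h, u) = u + h² + h*u (a(h, u) = (h*h + h*u) + u = (h² + h*u) + u = u + h² + h*u)
a(23/13, 23) - D(23) = (23 + (23/13)² + (23/13)*23) - (55 - 5*23² + 15*23) = (23 + (23*(1/13))² + (23*(1/13))*23) - (55 - 5*529 + 345) = (23 + (23/13)² + (23/13)*23) - (55 - 2645 + 345) = (23 + 529/169 + 529/13) - 1*(-2245) = 11293/169 + 2245 = 390698/169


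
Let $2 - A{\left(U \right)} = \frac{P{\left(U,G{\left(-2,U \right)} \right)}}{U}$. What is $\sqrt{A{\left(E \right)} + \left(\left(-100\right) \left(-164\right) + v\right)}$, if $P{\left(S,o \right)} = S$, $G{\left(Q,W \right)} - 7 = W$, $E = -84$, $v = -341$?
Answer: $2 \sqrt{4015} \approx 126.73$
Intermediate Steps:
$G{\left(Q,W \right)} = 7 + W$
$A{\left(U \right)} = 1$ ($A{\left(U \right)} = 2 - \frac{U}{U} = 2 - 1 = 1$)
$\sqrt{A{\left(E \right)} + \left(\left(-100\right) \left(-164\right) + v\right)} = \sqrt{1 - -16059} = \sqrt{1 + \left(16400 - 341\right)} = \sqrt{1 + 16059} = \sqrt{16060} = 2 \sqrt{4015}$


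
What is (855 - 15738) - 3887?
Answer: -18770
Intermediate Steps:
(855 - 15738) - 3887 = -14883 - 3887 = -18770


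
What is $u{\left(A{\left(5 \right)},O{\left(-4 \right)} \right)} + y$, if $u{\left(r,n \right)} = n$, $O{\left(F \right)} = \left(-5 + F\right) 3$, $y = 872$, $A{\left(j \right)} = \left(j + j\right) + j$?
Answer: $845$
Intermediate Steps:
$A{\left(j \right)} = 3 j$ ($A{\left(j \right)} = 2 j + j = 3 j$)
$O{\left(F \right)} = -15 + 3 F$
$u{\left(A{\left(5 \right)},O{\left(-4 \right)} \right)} + y = \left(-15 + 3 \left(-4\right)\right) + 872 = \left(-15 - 12\right) + 872 = -27 + 872 = 845$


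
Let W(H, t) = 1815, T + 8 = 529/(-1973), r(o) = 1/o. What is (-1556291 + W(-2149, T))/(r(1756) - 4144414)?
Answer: 2729659856/7277590983 ≈ 0.37508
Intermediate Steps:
T = -16313/1973 (T = -8 + 529/(-1973) = -8 + 529*(-1/1973) = -8 - 529/1973 = -16313/1973 ≈ -8.2681)
(-1556291 + W(-2149, T))/(r(1756) - 4144414) = (-1556291 + 1815)/(1/1756 - 4144414) = -1554476/(1/1756 - 4144414) = -1554476/(-7277590983/1756) = -1554476*(-1756/7277590983) = 2729659856/7277590983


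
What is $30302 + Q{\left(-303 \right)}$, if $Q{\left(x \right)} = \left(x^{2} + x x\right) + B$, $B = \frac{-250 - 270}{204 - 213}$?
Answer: $\frac{1925800}{9} \approx 2.1398 \cdot 10^{5}$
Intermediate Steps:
$B = \frac{520}{9}$ ($B = - \frac{520}{-9} = \left(-520\right) \left(- \frac{1}{9}\right) = \frac{520}{9} \approx 57.778$)
$Q{\left(x \right)} = \frac{520}{9} + 2 x^{2}$ ($Q{\left(x \right)} = \left(x^{2} + x x\right) + \frac{520}{9} = \left(x^{2} + x^{2}\right) + \frac{520}{9} = 2 x^{2} + \frac{520}{9} = \frac{520}{9} + 2 x^{2}$)
$30302 + Q{\left(-303 \right)} = 30302 + \left(\frac{520}{9} + 2 \left(-303\right)^{2}\right) = 30302 + \left(\frac{520}{9} + 2 \cdot 91809\right) = 30302 + \left(\frac{520}{9} + 183618\right) = 30302 + \frac{1653082}{9} = \frac{1925800}{9}$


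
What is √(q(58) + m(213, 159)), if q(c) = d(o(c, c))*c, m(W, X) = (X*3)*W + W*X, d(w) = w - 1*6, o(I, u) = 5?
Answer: √135410 ≈ 367.98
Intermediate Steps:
d(w) = -6 + w (d(w) = w - 6 = -6 + w)
m(W, X) = 4*W*X (m(W, X) = (3*X)*W + W*X = 3*W*X + W*X = 4*W*X)
q(c) = -c (q(c) = (-6 + 5)*c = -c)
√(q(58) + m(213, 159)) = √(-1*58 + 4*213*159) = √(-58 + 135468) = √135410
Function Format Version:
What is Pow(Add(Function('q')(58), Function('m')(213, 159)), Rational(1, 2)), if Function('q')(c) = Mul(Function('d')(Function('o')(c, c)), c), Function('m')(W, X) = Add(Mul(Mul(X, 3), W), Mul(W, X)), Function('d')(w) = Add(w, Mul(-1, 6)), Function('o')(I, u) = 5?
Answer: Pow(135410, Rational(1, 2)) ≈ 367.98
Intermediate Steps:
Function('d')(w) = Add(-6, w) (Function('d')(w) = Add(w, -6) = Add(-6, w))
Function('m')(W, X) = Mul(4, W, X) (Function('m')(W, X) = Add(Mul(Mul(3, X), W), Mul(W, X)) = Add(Mul(3, W, X), Mul(W, X)) = Mul(4, W, X))
Function('q')(c) = Mul(-1, c) (Function('q')(c) = Mul(Add(-6, 5), c) = Mul(-1, c))
Pow(Add(Function('q')(58), Function('m')(213, 159)), Rational(1, 2)) = Pow(Add(Mul(-1, 58), Mul(4, 213, 159)), Rational(1, 2)) = Pow(Add(-58, 135468), Rational(1, 2)) = Pow(135410, Rational(1, 2))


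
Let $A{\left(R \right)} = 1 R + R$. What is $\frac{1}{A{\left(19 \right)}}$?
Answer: $\frac{1}{38} \approx 0.026316$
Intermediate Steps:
$A{\left(R \right)} = 2 R$ ($A{\left(R \right)} = R + R = 2 R$)
$\frac{1}{A{\left(19 \right)}} = \frac{1}{2 \cdot 19} = \frac{1}{38}$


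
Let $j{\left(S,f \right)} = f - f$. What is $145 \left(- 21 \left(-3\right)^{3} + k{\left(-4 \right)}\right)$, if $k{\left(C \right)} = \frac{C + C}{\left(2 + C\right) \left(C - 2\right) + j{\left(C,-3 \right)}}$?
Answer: $\frac{246355}{3} \approx 82118.0$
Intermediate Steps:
$j{\left(S,f \right)} = 0$
$k{\left(C \right)} = \frac{2 C}{\left(-2 + C\right) \left(2 + C\right)}$ ($k{\left(C \right)} = \frac{C + C}{\left(2 + C\right) \left(C - 2\right) + 0} = \frac{2 C}{\left(2 + C\right) \left(-2 + C\right) + 0} = \frac{2 C}{\left(-2 + C\right) \left(2 + C\right) + 0} = \frac{2 C}{\left(-2 + C\right) \left(2 + C\right)}$)
$145 \left(- 21 \left(-3\right)^{3} + k{\left(-4 \right)}\right) = 145 \left(- 21 \left(-3\right)^{3} + 2 \left(-4\right) \frac{1}{-4 + \left(-4\right)^{2}}\right) = 145 \left(\left(-21\right) \left(-27\right) + 2 \left(-4\right) \frac{1}{-4 + 16}\right) = 145 \left(567 + 2 \left(-4\right) \frac{1}{12}\right) = 145 \left(567 - \frac{2}{3}\right) = 145 \cdot \frac{1699}{3} = \frac{246355}{3}$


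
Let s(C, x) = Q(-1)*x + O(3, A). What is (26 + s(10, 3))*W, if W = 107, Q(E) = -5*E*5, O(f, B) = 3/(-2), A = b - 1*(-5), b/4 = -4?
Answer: 21293/2 ≈ 10647.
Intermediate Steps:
b = -16 (b = 4*(-4) = -16)
A = -11 (A = -16 - 1*(-5) = -16 + 5 = -11)
O(f, B) = -3/2 (O(f, B) = 3*(-½) = -3/2)
Q(E) = -25*E
s(C, x) = -3/2 + 25*x (s(C, x) = (-25*(-1))*x - 3/2 = 25*x - 3/2 = -3/2 + 25*x)
(26 + s(10, 3))*W = (26 + (-3/2 + 25*3))*107 = (26 + (-3/2 + 75))*107 = (26 + 147/2)*107 = (199/2)*107 = 21293/2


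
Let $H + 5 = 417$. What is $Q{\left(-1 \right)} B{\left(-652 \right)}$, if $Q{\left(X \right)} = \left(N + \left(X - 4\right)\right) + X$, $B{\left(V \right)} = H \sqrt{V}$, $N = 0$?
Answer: $- 4944 i \sqrt{163} \approx - 63121.0 i$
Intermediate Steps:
$H = 412$ ($H = -5 + 417 = 412$)
$B{\left(V \right)} = 412 \sqrt{V}$
$Q{\left(X \right)} = -4 + 2 X$ ($Q{\left(X \right)} = \left(0 + \left(X - 4\right)\right) + X = \left(0 + \left(-4 + X\right)\right) + X = \left(-4 + X\right) + X = -4 + 2 X$)
$Q{\left(-1 \right)} B{\left(-652 \right)} = \left(-4 + 2 \left(-1\right)\right) 412 \sqrt{-652} = \left(-4 - 2\right) 412 \cdot 2 i \sqrt{163} = - 6 \cdot 824 i \sqrt{163} = - 4944 i \sqrt{163}$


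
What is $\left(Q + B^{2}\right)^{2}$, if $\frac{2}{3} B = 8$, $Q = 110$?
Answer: $64516$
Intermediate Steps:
$B = 12$ ($B = \frac{3}{2} \cdot 8 = 12$)
$\left(Q + B^{2}\right)^{2} = \left(110 + 12^{2}\right)^{2} = \left(110 + 144\right)^{2} = 254^{2} = 64516$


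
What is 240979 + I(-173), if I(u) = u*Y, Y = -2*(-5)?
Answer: 239249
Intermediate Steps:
Y = 10
I(u) = 10*u (I(u) = u*10 = 10*u)
240979 + I(-173) = 240979 + 10*(-173) = 240979 - 1730 = 239249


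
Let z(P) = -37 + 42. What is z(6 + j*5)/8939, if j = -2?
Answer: 5/8939 ≈ 0.00055935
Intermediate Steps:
z(P) = 5
z(6 + j*5)/8939 = 5/8939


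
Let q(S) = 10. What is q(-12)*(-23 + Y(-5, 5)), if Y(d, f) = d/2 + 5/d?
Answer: -265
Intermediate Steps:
Y(d, f) = d/2 + 5/d (Y(d, f) = d*(½) + 5/d = d/2 + 5/d)
q(-12)*(-23 + Y(-5, 5)) = 10*(-23 + ((½)*(-5) + 5/(-5))) = 10*(-23 + (-5/2 + 5*(-⅕))) = 10*(-23 + (-5/2 - 1)) = 10*(-23 - 7/2) = 10*(-53/2) = -265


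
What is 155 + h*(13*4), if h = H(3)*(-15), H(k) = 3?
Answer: -2185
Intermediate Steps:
h = -45 (h = 3*(-15) = -45)
155 + h*(13*4) = 155 - 585*4 = 155 - 45*52 = 155 - 2340 = -2185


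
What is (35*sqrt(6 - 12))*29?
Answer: 1015*I*sqrt(6) ≈ 2486.2*I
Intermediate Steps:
(35*sqrt(6 - 12))*29 = (35*sqrt(-6))*29 = (35*(I*sqrt(6)))*29 = (35*I*sqrt(6))*29 = 1015*I*sqrt(6)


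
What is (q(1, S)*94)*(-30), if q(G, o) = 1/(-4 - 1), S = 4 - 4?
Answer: 564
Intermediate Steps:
S = 0
q(G, o) = -⅕ (q(G, o) = 1/(-5) = -⅕)
(q(1, S)*94)*(-30) = -⅕*94*(-30) = -94/5*(-30) = 564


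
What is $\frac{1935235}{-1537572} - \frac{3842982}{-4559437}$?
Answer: $- \frac{2914720542991}{7010462666964} \approx -0.41577$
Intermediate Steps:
$\frac{1935235}{-1537572} - \frac{3842982}{-4559437} = 1935235 \left(- \frac{1}{1537572}\right) - - \frac{3842982}{4559437} = - \frac{1935235}{1537572} + \frac{3842982}{4559437} = - \frac{2914720542991}{7010462666964}$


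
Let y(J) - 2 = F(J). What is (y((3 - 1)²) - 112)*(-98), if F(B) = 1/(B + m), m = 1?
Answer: 53802/5 ≈ 10760.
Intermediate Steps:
F(B) = 1/(1 + B) (F(B) = 1/(B + 1) = 1/(1 + B))
y(J) = 2 + 1/(1 + J)
(y((3 - 1)²) - 112)*(-98) = ((3 + 2*(3 - 1)²)/(1 + (3 - 1)²) - 112)*(-98) = ((3 + 2*2²)/(1 + 2²) - 112)*(-98) = ((3 + 2*4)/(1 + 4) - 112)*(-98) = ((3 + 8)/5 - 112)*(-98) = ((⅕)*11 - 112)*(-98) = (11/5 - 112)*(-98) = -549/5*(-98) = 53802/5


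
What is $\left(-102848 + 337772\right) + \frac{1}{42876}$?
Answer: $\frac{10072601425}{42876} \approx 2.3492 \cdot 10^{5}$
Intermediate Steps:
$\left(-102848 + 337772\right) + \frac{1}{42876} = 234924 + \frac{1}{42876} = \frac{10072601425}{42876}$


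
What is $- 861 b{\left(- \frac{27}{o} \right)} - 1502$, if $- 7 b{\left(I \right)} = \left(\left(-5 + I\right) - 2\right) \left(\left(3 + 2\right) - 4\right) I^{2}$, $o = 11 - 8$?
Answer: $-160910$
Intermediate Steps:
$o = 3$
$b{\left(I \right)} = - \frac{I^{2} \left(-7 + I\right)}{7}$ ($b{\left(I \right)} = - \frac{\left(\left(-5 + I\right) - 2\right) \left(\left(3 + 2\right) - 4\right) I^{2}}{7} = - \frac{\left(-7 + I\right) \left(5 - 4\right) I^{2}}{7} = - \frac{\left(-7 + I\right) 1 I^{2}}{7} = - \frac{\left(-7 + I\right) I^{2}}{7} = - \frac{I^{2} \left(-7 + I\right)}{7}$)
$- 861 b{\left(- \frac{27}{o} \right)} - 1502 = - 861 \frac{\left(- \frac{27}{3}\right)^{2} \left(7 - - \frac{27}{3}\right)}{7} - 1502 = - 861 \frac{\left(\left(-27\right) \frac{1}{3}\right)^{2} \left(7 - \left(-27\right) \frac{1}{3}\right)}{7} - 1502 = - 861 \frac{\left(-9\right)^{2} \left(7 - -9\right)}{7} - 1502 = - 861 \cdot \frac{1}{7} \cdot 81 \left(7 + 9\right) - 1502 = - 861 \cdot \frac{1}{7} \cdot 81 \cdot 16 - 1502 = \left(-861\right) \frac{1296}{7} - 1502 = -159408 - 1502 = -160910$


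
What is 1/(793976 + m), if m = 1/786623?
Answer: 786623/624559783049 ≈ 1.2595e-6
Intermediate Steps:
m = 1/786623 ≈ 1.2713e-6
1/(793976 + m) = 1/(793976 + 1/786623) = 1/(624559783049/786623) = 786623/624559783049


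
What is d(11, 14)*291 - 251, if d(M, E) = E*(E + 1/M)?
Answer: 628709/11 ≈ 57155.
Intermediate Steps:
d(11, 14)*291 - 251 = (14² + 14/11)*291 - 251 = (196 + 14*(1/11))*291 - 251 = (196 + 14/11)*291 - 251 = (2170/11)*291 - 251 = 631470/11 - 251 = 628709/11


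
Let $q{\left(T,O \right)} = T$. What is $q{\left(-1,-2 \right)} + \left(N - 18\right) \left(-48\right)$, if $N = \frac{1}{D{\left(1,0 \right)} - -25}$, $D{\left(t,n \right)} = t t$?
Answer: $\frac{11195}{13} \approx 861.15$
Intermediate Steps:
$D{\left(t,n \right)} = t^{2}$
$N = \frac{1}{26}$ ($N = \frac{1}{1^{2} - -25} = \frac{1}{1 + 25} = \frac{1}{26} \approx 0.038462$)
$q{\left(-1,-2 \right)} + \left(N - 18\right) \left(-48\right) = -1 + \left(\frac{1}{26} - 18\right) \left(-48\right) = -1 - - \frac{11208}{13} = -1 + \frac{11208}{13} = \frac{11195}{13}$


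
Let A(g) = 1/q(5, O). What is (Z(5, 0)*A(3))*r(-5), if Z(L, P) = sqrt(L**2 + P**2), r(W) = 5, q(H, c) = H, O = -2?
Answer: 5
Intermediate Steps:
A(g) = 1/5
(Z(5, 0)*A(3))*r(-5) = (sqrt(5**2 + 0**2)*(1/5))*5 = (sqrt(25 + 0)*(1/5))*5 = (sqrt(25)*(1/5))*5 = (5*(1/5))*5 = 1*5 = 5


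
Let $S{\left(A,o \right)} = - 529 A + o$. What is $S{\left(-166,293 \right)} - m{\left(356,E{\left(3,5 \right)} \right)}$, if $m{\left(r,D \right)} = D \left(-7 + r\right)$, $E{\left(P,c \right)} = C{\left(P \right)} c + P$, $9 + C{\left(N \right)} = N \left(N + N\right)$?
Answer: $71355$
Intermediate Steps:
$C{\left(N \right)} = -9 + 2 N^{2}$ ($C{\left(N \right)} = -9 + N \left(N + N\right) = -9 + N 2 N = -9 + 2 N^{2}$)
$S{\left(A,o \right)} = o - 529 A$
$E{\left(P,c \right)} = P + c \left(-9 + 2 P^{2}\right)$ ($E{\left(P,c \right)} = \left(-9 + 2 P^{2}\right) c + P = c \left(-9 + 2 P^{2}\right) + P = P + c \left(-9 + 2 P^{2}\right)$)
$S{\left(-166,293 \right)} - m{\left(356,E{\left(3,5 \right)} \right)} = \left(293 - -87814\right) - \left(3 + 5 \left(-9 + 2 \cdot 3^{2}\right)\right) \left(-7 + 356\right) = \left(293 + 87814\right) - \left(3 + 5 \left(-9 + 2 \cdot 9\right)\right) 349 = 88107 - \left(3 + 5 \left(-9 + 18\right)\right) 349 = 88107 - \left(3 + 5 \cdot 9\right) 349 = 88107 - \left(3 + 45\right) 349 = 88107 - 48 \cdot 349 = 88107 - 16752 = 71355$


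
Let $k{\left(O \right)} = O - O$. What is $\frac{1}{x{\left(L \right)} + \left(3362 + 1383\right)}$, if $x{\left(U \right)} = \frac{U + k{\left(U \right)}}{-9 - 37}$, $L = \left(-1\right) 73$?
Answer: $\frac{46}{218343} \approx 0.00021068$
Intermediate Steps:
$k{\left(O \right)} = 0$
$L = -73$
$x{\left(U \right)} = - \frac{U}{46}$ ($x{\left(U \right)} = \frac{U + 0}{-9 - 37} = \frac{U}{-46} = U \left(- \frac{1}{46}\right) = - \frac{U}{46}$)
$\frac{1}{x{\left(L \right)} + \left(3362 + 1383\right)} = \frac{1}{\left(- \frac{1}{46}\right) \left(-73\right) + \left(3362 + 1383\right)} = \frac{1}{\frac{73}{46} + 4745} = \frac{1}{\frac{218343}{46}} = \frac{46}{218343}$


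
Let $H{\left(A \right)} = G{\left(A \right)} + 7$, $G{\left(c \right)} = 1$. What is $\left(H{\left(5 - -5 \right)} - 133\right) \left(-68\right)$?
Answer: $8500$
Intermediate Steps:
$H{\left(A \right)} = 8$ ($H{\left(A \right)} = 1 + 7 = 8$)
$\left(H{\left(5 - -5 \right)} - 133\right) \left(-68\right) = \left(8 - 133\right) \left(-68\right) = \left(-125\right) \left(-68\right) = 8500$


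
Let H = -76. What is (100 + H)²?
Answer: 576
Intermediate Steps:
(100 + H)² = (100 - 76)² = 24² = 576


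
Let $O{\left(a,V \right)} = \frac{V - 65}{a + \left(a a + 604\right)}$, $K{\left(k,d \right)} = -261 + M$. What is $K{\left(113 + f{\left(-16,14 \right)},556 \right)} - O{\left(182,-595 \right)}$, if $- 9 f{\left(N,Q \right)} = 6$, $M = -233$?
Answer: $- \frac{1675088}{3391} \approx -493.98$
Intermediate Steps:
$f{\left(N,Q \right)} = - \frac{2}{3}$ ($f{\left(N,Q \right)} = \left(- \frac{1}{9}\right) 6 = - \frac{2}{3}$)
$K{\left(k,d \right)} = -494$ ($K{\left(k,d \right)} = -261 - 233 = -494$)
$O{\left(a,V \right)} = \frac{-65 + V}{604 + a + a^{2}}$ ($O{\left(a,V \right)} = \frac{-65 + V}{a + \left(a^{2} + 604\right)} = \frac{-65 + V}{a + \left(604 + a^{2}\right)} = \frac{-65 + V}{604 + a + a^{2}}$)
$K{\left(113 + f{\left(-16,14 \right)},556 \right)} - O{\left(182,-595 \right)} = -494 - \frac{-65 - 595}{604 + 182 + 182^{2}} = -494 - \frac{1}{604 + 182 + 33124} \left(-660\right) = -494 - \frac{1}{33910} \left(-660\right) = -494 - - \frac{66}{3391} = -494 + \frac{66}{3391} = - \frac{1675088}{3391}$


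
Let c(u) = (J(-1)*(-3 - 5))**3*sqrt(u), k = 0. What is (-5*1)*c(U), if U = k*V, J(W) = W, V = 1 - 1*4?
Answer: 0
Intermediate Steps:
V = -3 (V = 1 - 4 = -3)
U = 0 (U = 0*(-3) = 0)
c(u) = 512*sqrt(u) (c(u) = (-(-3 - 5))**3*sqrt(u) = (-1*(-8))**3*sqrt(u) = 8**3*sqrt(u) = 512*sqrt(u))
(-5*1)*c(U) = (-5*1)*(512*sqrt(0)) = -2560*0 = -5*0 = 0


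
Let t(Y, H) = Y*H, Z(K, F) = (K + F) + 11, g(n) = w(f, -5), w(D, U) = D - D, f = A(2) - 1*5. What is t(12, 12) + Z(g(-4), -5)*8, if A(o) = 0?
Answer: 192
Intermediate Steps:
f = -5 (f = 0 - 1*5 = 0 - 5 = -5)
w(D, U) = 0
g(n) = 0
Z(K, F) = 11 + F + K (Z(K, F) = (F + K) + 11 = 11 + F + K)
t(Y, H) = H*Y
t(12, 12) + Z(g(-4), -5)*8 = 12*12 + (11 - 5 + 0)*8 = 144 + 6*8 = 144 + 48 = 192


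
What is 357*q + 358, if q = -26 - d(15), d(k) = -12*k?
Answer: 55336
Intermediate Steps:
q = 154 (q = -26 - (-12)*15 = -26 - 1*(-180) = -26 + 180 = 154)
357*q + 358 = 357*154 + 358 = 54978 + 358 = 55336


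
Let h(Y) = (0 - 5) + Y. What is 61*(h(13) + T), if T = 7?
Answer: 915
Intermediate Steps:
h(Y) = -5 + Y
61*(h(13) + T) = 61*((-5 + 13) + 7) = 61*(8 + 7) = 61*15 = 915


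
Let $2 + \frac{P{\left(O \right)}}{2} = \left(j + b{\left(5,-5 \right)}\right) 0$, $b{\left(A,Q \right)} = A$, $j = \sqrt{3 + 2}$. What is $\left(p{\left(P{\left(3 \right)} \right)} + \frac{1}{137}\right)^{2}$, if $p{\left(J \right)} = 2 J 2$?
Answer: $\frac{4800481}{18769} \approx 255.77$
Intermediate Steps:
$j = \sqrt{5} \approx 2.2361$
$P{\left(O \right)} = -4$ ($P{\left(O \right)} = -4 + 2 \left(\sqrt{5} + 5\right) 0 = -4 + 2 \left(5 + \sqrt{5}\right) 0 = -4 + 2 \cdot 0 = -4 + 0 = -4$)
$p{\left(J \right)} = 4 J$
$\left(p{\left(P{\left(3 \right)} \right)} + \frac{1}{137}\right)^{2} = \left(4 \left(-4\right) + \frac{1}{137}\right)^{2} = \left(-16 + \frac{1}{137}\right)^{2} = \left(- \frac{2191}{137}\right)^{2} = \frac{4800481}{18769}$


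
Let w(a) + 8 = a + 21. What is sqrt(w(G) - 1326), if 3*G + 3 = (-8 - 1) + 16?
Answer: I*sqrt(11805)/3 ≈ 36.217*I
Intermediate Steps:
G = 4/3 (G = -1 + ((-8 - 1) + 16)/3 = -1 + (-9 + 16)/3 = -1 + (1/3)*7 = -1 + 7/3 = 4/3 ≈ 1.3333)
w(a) = 13 + a (w(a) = -8 + (a + 21) = -8 + (21 + a) = 13 + a)
sqrt(w(G) - 1326) = sqrt((13 + 4/3) - 1326) = sqrt(43/3 - 1326) = sqrt(-3935/3) = I*sqrt(11805)/3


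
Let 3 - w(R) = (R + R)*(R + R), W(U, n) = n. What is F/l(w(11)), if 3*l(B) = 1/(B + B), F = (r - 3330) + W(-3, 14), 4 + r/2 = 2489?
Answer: -4773444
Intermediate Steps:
r = 4970 (r = -8 + 2*2489 = -8 + 4978 = 4970)
w(R) = 3 - 4*R² (w(R) = 3 - (R + R)*(R + R) = 3 - 2*R*2*R = 3 - 4*R²)
F = 1654 (F = (4970 - 3330) + 14 = 1640 + 14 = 1654)
l(B) = 1/(6*B) (l(B) = 1/(3*(B + B)) = 1/(3*((2*B))) = (1/(2*B))/3 = 1/(6*B))
F/l(w(11)) = 1654/((1/(6*(3 - 4*11²)))) = 1654/((1/(6*(3 - 4*121)))) = 1654/((1/(6*(3 - 484)))) = 1654/(((⅙)/(-481))) = 1654/(((⅙)*(-1/481))) = 1654/(-1/2886) = 1654*(-2886) = -4773444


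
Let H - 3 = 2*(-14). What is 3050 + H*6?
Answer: 2900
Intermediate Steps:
H = -25 (H = 3 + 2*(-14) = 3 - 28 = -25)
3050 + H*6 = 3050 - 25*6 = 3050 - 150 = 2900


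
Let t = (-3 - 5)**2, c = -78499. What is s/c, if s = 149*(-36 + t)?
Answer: -4172/78499 ≈ -0.053147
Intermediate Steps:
t = 64 (t = (-8)**2 = 64)
s = 4172 (s = 149*(-36 + 64) = 149*28 = 4172)
s/c = 4172/(-78499) = 4172*(-1/78499) = -4172/78499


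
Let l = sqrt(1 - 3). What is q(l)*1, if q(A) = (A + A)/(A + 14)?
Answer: 2*sqrt(2)/(sqrt(2) - 14*I) ≈ 0.020202 + 0.19999*I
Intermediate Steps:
l = I*sqrt(2) (l = sqrt(-2) = I*sqrt(2) ≈ 1.4142*I)
q(A) = 2*A/(14 + A) (q(A) = (2*A)/(14 + A) = 2*A/(14 + A))
q(l)*1 = (2*(I*sqrt(2))/(14 + I*sqrt(2)))*1 = (2*I*sqrt(2)/(14 + I*sqrt(2)))*1 = 2*I*sqrt(2)/(14 + I*sqrt(2))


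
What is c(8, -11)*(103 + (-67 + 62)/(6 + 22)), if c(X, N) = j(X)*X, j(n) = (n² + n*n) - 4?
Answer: 713992/7 ≈ 1.0200e+5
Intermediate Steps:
j(n) = -4 + 2*n² (j(n) = (n² + n²) - 4 = 2*n² - 4 = -4 + 2*n²)
c(X, N) = X*(-4 + 2*X²) (c(X, N) = (-4 + 2*X²)*X = X*(-4 + 2*X²))
c(8, -11)*(103 + (-67 + 62)/(6 + 22)) = (2*8*(-2 + 8²))*(103 + (-67 + 62)/(6 + 22)) = (2*8*(-2 + 64))*(103 - 5/28) = (2*8*62)*(103 - 5*1/28) = 992*(103 - 5/28) = 992*(2879/28) = 713992/7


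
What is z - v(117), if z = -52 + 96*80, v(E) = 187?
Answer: 7441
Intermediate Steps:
z = 7628 (z = -52 + 7680 = 7628)
z - v(117) = 7628 - 1*187 = 7628 - 187 = 7441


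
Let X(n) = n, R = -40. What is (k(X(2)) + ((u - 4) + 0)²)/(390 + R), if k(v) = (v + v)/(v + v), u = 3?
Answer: 1/175 ≈ 0.0057143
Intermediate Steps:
k(v) = 1 (k(v) = (2*v)/((2*v)) = (2*v)*(1/(2*v)) = 1)
(k(X(2)) + ((u - 4) + 0)²)/(390 + R) = (1 + ((3 - 4) + 0)²)/(390 - 40) = (1 + (-1 + 0)²)/350 = (1 + (-1)²)*(1/350) = (1 + 1)*(1/350) = 2*(1/350) = 1/175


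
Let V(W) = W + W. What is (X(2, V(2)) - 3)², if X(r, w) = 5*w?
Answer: 289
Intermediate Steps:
V(W) = 2*W
(X(2, V(2)) - 3)² = (5*(2*2) - 3)² = (5*4 - 3)² = (20 - 3)² = 17² = 289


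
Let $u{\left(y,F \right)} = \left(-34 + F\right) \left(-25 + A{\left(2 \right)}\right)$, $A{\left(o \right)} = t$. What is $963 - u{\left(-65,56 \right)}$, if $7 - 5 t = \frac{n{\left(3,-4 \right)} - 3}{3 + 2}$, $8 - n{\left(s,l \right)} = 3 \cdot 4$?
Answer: $\frac{36901}{25} \approx 1476.0$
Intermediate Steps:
$n{\left(s,l \right)} = -4$ ($n{\left(s,l \right)} = 8 - 3 \cdot 4 = 8 - 12 = -4$)
$t = \frac{42}{25}$ ($t = \frac{7}{5} - \frac{\left(-4 - 3\right) \frac{1}{3 + 2}}{5} = \frac{7}{5} - \frac{\left(-7\right) \frac{1}{5}}{5} = \frac{7}{5} - - \frac{7}{25} = \frac{7}{5} + \frac{7}{25} = \frac{42}{25} \approx 1.68$)
$A{\left(o \right)} = \frac{42}{25}$
$u{\left(y,F \right)} = \frac{19822}{25} - \frac{583 F}{25}$ ($u{\left(y,F \right)} = \left(-34 + F\right) \left(-25 + \frac{42}{25}\right) = \left(-34 + F\right) \left(- \frac{583}{25}\right) = \frac{19822}{25} - \frac{583 F}{25}$)
$963 - u{\left(-65,56 \right)} = 963 - \left(\frac{19822}{25} - \frac{32648}{25}\right) = 963 - - \frac{12826}{25} = 963 + \frac{12826}{25} = \frac{36901}{25}$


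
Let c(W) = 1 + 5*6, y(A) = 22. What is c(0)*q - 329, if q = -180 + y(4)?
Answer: -5227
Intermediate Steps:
c(W) = 31 (c(W) = 1 + 30 = 31)
q = -158 (q = -180 + 22 = -158)
c(0)*q - 329 = 31*(-158) - 329 = -4898 - 329 = -5227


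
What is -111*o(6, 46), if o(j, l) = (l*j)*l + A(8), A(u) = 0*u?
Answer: -1409256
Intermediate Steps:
A(u) = 0
o(j, l) = j*l**2 (o(j, l) = (l*j)*l + 0 = (j*l)*l + 0 = j*l**2 + 0 = j*l**2)
-111*o(6, 46) = -666*46**2 = -666*2116 = -111*12696 = -1409256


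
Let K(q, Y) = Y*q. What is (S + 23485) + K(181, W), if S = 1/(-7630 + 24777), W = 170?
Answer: 930310486/17147 ≈ 54255.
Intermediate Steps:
S = 1/17147 ≈ 5.8319e-5
(S + 23485) + K(181, W) = (1/17147 + 23485) + 170*181 = 402697296/17147 + 30770 = 930310486/17147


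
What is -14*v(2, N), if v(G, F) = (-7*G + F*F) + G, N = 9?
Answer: -966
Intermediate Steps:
v(G, F) = F² - 6*G (v(G, F) = (-7*G + F²) + G = (F² - 7*G) + G = F² - 6*G)
-14*v(2, N) = -14*(9² - 6*2) = -14*(81 - 12) = -14*69 = -966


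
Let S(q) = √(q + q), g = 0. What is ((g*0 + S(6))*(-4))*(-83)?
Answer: 664*√3 ≈ 1150.1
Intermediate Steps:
S(q) = √2*√q (S(q) = √(2*q) = √2*√q)
((g*0 + S(6))*(-4))*(-83) = ((0*0 + √2*√6)*(-4))*(-83) = ((0 + 2*√3)*(-4))*(-83) = ((2*√3)*(-4))*(-83) = -8*√3*(-83) = 664*√3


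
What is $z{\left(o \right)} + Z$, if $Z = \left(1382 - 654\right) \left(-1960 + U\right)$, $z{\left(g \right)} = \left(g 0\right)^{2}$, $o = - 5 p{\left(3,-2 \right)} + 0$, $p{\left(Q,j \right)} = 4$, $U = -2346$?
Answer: $-3134768$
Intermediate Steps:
$o = -20$ ($o = \left(-5\right) 4 + 0 = -20 + 0 = -20$)
$z{\left(g \right)} = 0$ ($z{\left(g \right)} = 0^{2} = 0$)
$Z = -3134768$ ($Z = \left(1382 - 654\right) \left(-1960 - 2346\right) = 728 \left(-4306\right) = -3134768$)
$z{\left(o \right)} + Z = 0 - 3134768 = -3134768$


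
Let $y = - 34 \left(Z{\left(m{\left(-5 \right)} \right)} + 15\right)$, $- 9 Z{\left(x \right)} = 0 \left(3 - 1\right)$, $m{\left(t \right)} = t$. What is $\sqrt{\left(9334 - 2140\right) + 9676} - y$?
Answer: $510 + \sqrt{16870} \approx 639.88$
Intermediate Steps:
$Z{\left(x \right)} = 0$ ($Z{\left(x \right)} = - \frac{0 \left(3 - 1\right)}{9} = - \frac{0 \cdot 2}{9} = \left(- \frac{1}{9}\right) 0 = 0$)
$y = -510$ ($y = - 34 \left(0 + 15\right) = \left(-34\right) 15 = -510$)
$\sqrt{\left(9334 - 2140\right) + 9676} - y = \sqrt{\left(9334 - 2140\right) + 9676} - -510 = \sqrt{7194 + 9676} + 510 = \sqrt{16870} + 510 = 510 + \sqrt{16870}$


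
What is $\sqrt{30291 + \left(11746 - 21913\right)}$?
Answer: $6 \sqrt{559} \approx 141.86$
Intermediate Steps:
$\sqrt{30291 + \left(11746 - 21913\right)} = \sqrt{30291 - 10167} = \sqrt{20124} = 6 \sqrt{559}$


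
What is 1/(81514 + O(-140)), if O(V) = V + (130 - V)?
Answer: 1/81644 ≈ 1.2248e-5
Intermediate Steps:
O(V) = 130
1/(81514 + O(-140)) = 1/(81514 + 130) = 1/81644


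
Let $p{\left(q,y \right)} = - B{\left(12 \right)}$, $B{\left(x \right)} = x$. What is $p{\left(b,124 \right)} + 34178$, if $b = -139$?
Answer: $34166$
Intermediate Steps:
$p{\left(q,y \right)} = -12$ ($p{\left(q,y \right)} = \left(-1\right) 12 = -12$)
$p{\left(b,124 \right)} + 34178 = -12 + 34178 = 34166$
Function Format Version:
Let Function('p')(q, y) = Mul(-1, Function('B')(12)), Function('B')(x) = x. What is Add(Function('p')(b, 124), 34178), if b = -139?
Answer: 34166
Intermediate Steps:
Function('p')(q, y) = -12 (Function('p')(q, y) = Mul(-1, 12) = -12)
Add(Function('p')(b, 124), 34178) = Add(-12, 34178) = 34166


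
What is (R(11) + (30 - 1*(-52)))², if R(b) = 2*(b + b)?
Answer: 15876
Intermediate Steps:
R(b) = 4*b (R(b) = 2*(2*b) = 4*b)
(R(11) + (30 - 1*(-52)))² = (4*11 + (30 - 1*(-52)))² = (44 + (30 + 52))² = (44 + 82)² = 126² = 15876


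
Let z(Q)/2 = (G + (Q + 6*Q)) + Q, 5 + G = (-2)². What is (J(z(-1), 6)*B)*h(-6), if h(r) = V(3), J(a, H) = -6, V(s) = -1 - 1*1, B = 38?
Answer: 456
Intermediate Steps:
G = -1 (G = -5 + (-2)² = -5 + 4 = -1)
V(s) = -2 (V(s) = -1 - 1 = -2)
z(Q) = -2 + 16*Q (z(Q) = 2*((-1 + (Q + 6*Q)) + Q) = 2*((-1 + 7*Q) + Q) = 2*(-1 + 8*Q) = -2 + 16*Q)
h(r) = -2
(J(z(-1), 6)*B)*h(-6) = -6*38*(-2) = -228*(-2) = 456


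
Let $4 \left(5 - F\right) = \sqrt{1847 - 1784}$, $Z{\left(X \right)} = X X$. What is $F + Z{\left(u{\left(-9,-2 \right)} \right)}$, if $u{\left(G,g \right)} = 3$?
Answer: $14 - \frac{3 \sqrt{7}}{4} \approx 12.016$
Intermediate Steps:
$Z{\left(X \right)} = X^{2}$
$F = 5 - \frac{3 \sqrt{7}}{4}$ ($F = 5 - \frac{\sqrt{1847 - 1784}}{4} = 5 - \frac{\sqrt{63}}{4} = 5 - \frac{3 \sqrt{7}}{4} \approx 3.0157$)
$F + Z{\left(u{\left(-9,-2 \right)} \right)} = \left(5 - \frac{3 \sqrt{7}}{4}\right) + 3^{2} = \left(5 - \frac{3 \sqrt{7}}{4}\right) + 9 = 14 - \frac{3 \sqrt{7}}{4}$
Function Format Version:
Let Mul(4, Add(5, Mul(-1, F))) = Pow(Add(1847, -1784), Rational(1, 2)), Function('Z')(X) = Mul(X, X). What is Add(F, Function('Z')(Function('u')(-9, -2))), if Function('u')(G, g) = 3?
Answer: Add(14, Mul(Rational(-3, 4), Pow(7, Rational(1, 2)))) ≈ 12.016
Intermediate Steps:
Function('Z')(X) = Pow(X, 2)
F = Add(5, Mul(Rational(-3, 4), Pow(7, Rational(1, 2)))) (F = Add(5, Mul(Rational(-1, 4), Pow(Add(1847, -1784), Rational(1, 2)))) = Add(5, Mul(Rational(-1, 4), Pow(63, Rational(1, 2)))) = Add(5, Mul(Rational(-1, 4), Mul(3, Pow(7, Rational(1, 2))))) = Add(5, Mul(Rational(-3, 4), Pow(7, Rational(1, 2)))) ≈ 3.0157)
Add(F, Function('Z')(Function('u')(-9, -2))) = Add(Add(5, Mul(Rational(-3, 4), Pow(7, Rational(1, 2)))), Pow(3, 2)) = Add(Add(5, Mul(Rational(-3, 4), Pow(7, Rational(1, 2)))), 9) = Add(14, Mul(Rational(-3, 4), Pow(7, Rational(1, 2))))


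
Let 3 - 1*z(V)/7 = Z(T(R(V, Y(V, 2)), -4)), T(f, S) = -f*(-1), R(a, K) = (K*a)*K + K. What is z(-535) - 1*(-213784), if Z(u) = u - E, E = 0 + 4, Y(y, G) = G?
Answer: 228799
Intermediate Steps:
E = 4
R(a, K) = K + a*K² (R(a, K) = a*K² + K = K + a*K²)
T(f, S) = f
Z(u) = -4 + u (Z(u) = u - 1*4 = u - 4 = -4 + u)
z(V) = 35 - 28*V (z(V) = 21 - 7*(-4 + 2*(1 + 2*V)) = 21 - 7*(-4 + (2 + 4*V)) = 21 - 7*(-2 + 4*V) = 21 + (14 - 28*V) = 35 - 28*V)
z(-535) - 1*(-213784) = (35 - 28*(-535)) - 1*(-213784) = (35 + 14980) + 213784 = 15015 + 213784 = 228799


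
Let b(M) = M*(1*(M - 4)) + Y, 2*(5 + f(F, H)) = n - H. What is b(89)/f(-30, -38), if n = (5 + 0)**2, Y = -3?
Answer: 15124/53 ≈ 285.36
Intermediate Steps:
n = 25 (n = 5**2 = 25)
f(F, H) = 15/2 - H/2 (f(F, H) = -5 + (25 - H)/2 = -5 + (25/2 - H/2) = 15/2 - H/2)
b(M) = -3 + M*(-4 + M) (b(M) = M*(1*(M - 4)) - 3 = M*(1*(-4 + M)) - 3 = M*(-4 + M) - 3 = -3 + M*(-4 + M))
b(89)/f(-30, -38) = (-3 + 89**2 - 4*89)/(15/2 - 1/2*(-38)) = (-3 + 7921 - 356)/(15/2 + 19) = 7562/(53/2) = 7562*(2/53) = 15124/53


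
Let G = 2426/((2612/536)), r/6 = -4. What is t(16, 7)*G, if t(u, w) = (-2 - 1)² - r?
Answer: 10727772/653 ≈ 16428.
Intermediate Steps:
r = -24 (r = 6*(-4) = -24)
t(u, w) = 33 (t(u, w) = (-2 - 1)² - 1*(-24) = (-3)² + 24 = 9 + 24 = 33)
G = 325084/653 (G = 2426/((2612*(1/536))) = 2426/(653/134) = 2426*(134/653) = 325084/653 ≈ 497.83)
t(16, 7)*G = 33*(325084/653) = 10727772/653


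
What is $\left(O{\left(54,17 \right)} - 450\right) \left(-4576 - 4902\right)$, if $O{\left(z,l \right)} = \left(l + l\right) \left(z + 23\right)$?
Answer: $-20548304$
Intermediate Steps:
$O{\left(z,l \right)} = 2 l \left(23 + z\right)$
$\left(O{\left(54,17 \right)} - 450\right) \left(-4576 - 4902\right) = \left(2 \cdot 17 \left(23 + 54\right) - 450\right) \left(-4576 - 4902\right) = \left(2 \cdot 17 \cdot 77 - 450\right) \left(-9478\right) = \left(2618 - 450\right) \left(-9478\right) = 2168 \left(-9478\right) = -20548304$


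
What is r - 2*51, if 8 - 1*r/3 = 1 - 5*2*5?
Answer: 69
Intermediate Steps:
r = 171 (r = 24 - 3*(1 - 5*2*5) = 24 - 3*(1 - 10*5) = 24 - 3*(1 - 1*50) = 24 - 3*(1 - 50) = 24 - 3*(-49) = 24 + 147 = 171)
r - 2*51 = 171 - 2*51 = 171 - 102 = 69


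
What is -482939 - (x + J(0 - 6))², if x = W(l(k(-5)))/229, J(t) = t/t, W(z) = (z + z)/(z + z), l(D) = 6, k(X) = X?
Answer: -25325856999/52441 ≈ -4.8294e+5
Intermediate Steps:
W(z) = 1 (W(z) = (2*z)/((2*z)) = (2*z)*(1/(2*z)) = 1)
J(t) = 1
x = 1/229 ≈ 0.0043668
-482939 - (x + J(0 - 6))² = -482939 - (1/229 + 1)² = -482939 - (230/229)² = -482939 - 1*52900/52441 = -482939 - 52900/52441 = -25325856999/52441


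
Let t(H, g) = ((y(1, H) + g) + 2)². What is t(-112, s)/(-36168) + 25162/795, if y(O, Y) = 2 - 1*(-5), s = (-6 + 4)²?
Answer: 303308287/9584520 ≈ 31.646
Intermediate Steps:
s = 4 (s = (-2)² = 4)
y(O, Y) = 7 (y(O, Y) = 2 + 5 = 7)
t(H, g) = (9 + g)² (t(H, g) = ((7 + g) + 2)² = (9 + g)²)
t(-112, s)/(-36168) + 25162/795 = (9 + 4)²/(-36168) + 25162/795 = 13²*(-1/36168) + 25162*(1/795) = 169*(-1/36168) + 25162/795 = -169/36168 + 25162/795 = 303308287/9584520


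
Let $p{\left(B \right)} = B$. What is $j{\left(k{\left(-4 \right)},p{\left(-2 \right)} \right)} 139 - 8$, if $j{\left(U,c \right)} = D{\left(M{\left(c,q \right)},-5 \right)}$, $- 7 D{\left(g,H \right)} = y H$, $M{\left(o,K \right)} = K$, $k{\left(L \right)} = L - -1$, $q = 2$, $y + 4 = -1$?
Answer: $- \frac{3531}{7} \approx -504.43$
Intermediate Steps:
$y = -5$ ($y = -4 - 1 = -5$)
$k{\left(L \right)} = 1 + L$ ($k{\left(L \right)} = L + 1 = 1 + L$)
$D{\left(g,H \right)} = \frac{5 H}{7}$ ($D{\left(g,H \right)} = - \frac{\left(-5\right) H}{7} = \frac{5 H}{7}$)
$j{\left(U,c \right)} = - \frac{25}{7}$ ($j{\left(U,c \right)} = \frac{5}{7} \left(-5\right) = - \frac{25}{7}$)
$j{\left(k{\left(-4 \right)},p{\left(-2 \right)} \right)} 139 - 8 = \left(- \frac{25}{7}\right) 139 - 8 = - \frac{3475}{7} - 8 = - \frac{3531}{7}$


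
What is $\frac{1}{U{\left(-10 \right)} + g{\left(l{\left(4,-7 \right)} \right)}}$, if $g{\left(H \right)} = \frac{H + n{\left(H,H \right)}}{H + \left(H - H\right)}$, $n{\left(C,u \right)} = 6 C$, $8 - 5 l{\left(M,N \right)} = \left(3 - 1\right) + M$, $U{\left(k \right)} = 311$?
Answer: $\frac{1}{318} \approx 0.0031447$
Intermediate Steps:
$l{\left(M,N \right)} = \frac{6}{5} - \frac{M}{5}$ ($l{\left(M,N \right)} = \frac{8}{5} - \frac{\left(3 - 1\right) + M}{5} = \frac{8}{5} - \frac{2 + M}{5} = \frac{8}{5} - \left(\frac{2}{5} + \frac{M}{5}\right) = \frac{6}{5} - \frac{M}{5}$)
$g{\left(H \right)} = 7$ ($g{\left(H \right)} = \frac{H + 6 H}{H + \left(H - H\right)} = \frac{7 H}{H + 0} = \frac{7 H}{H} = 7$)
$\frac{1}{U{\left(-10 \right)} + g{\left(l{\left(4,-7 \right)} \right)}} = \frac{1}{311 + 7} = \frac{1}{318}$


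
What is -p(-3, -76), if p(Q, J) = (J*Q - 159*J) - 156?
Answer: -12156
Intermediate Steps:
p(Q, J) = -156 - 159*J + J*Q (p(Q, J) = (-159*J + J*Q) - 156 = -156 - 159*J + J*Q)
-p(-3, -76) = -(-156 - 159*(-76) - 76*(-3)) = -(-156 + 12084 + 228) = -1*12156 = -12156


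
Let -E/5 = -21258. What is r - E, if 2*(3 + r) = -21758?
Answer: -117172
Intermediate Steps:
E = 106290 (E = -5*(-21258) = 106290)
r = -10882 (r = -3 + (½)*(-21758) = -3 - 10879 = -10882)
r - E = -10882 - 1*106290 = -10882 - 106290 = -117172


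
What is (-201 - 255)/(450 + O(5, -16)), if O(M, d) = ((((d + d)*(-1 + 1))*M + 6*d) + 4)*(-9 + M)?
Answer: -228/409 ≈ -0.55746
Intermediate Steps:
O(M, d) = (-9 + M)*(4 + 6*d) (O(M, d) = ((((2*d)*0)*M + 6*d) + 4)*(-9 + M) = ((0*M + 6*d) + 4)*(-9 + M) = ((0 + 6*d) + 4)*(-9 + M) = (6*d + 4)*(-9 + M) = (4 + 6*d)*(-9 + M) = (-9 + M)*(4 + 6*d))
(-201 - 255)/(450 + O(5, -16)) = (-201 - 255)/(450 + (-36 - 54*(-16) + 4*5 + 6*5*(-16))) = -456/(450 + (-36 + 864 + 20 - 480)) = -456/(450 + 368) = -456/818 = -456*1/818 = -228/409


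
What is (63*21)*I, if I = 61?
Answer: 80703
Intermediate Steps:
(63*21)*I = (63*21)*61 = 1323*61 = 80703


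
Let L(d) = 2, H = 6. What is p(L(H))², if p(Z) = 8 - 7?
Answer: 1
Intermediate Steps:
p(Z) = 1
p(L(H))² = 1² = 1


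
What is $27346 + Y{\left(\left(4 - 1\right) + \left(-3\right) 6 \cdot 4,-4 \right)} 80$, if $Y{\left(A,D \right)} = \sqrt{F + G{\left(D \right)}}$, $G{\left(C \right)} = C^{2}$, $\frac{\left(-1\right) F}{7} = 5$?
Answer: $27346 + 80 i \sqrt{19} \approx 27346.0 + 348.71 i$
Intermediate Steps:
$F = -35$ ($F = \left(-7\right) 5 = -35$)
$Y{\left(A,D \right)} = \sqrt{-35 + D^{2}}$
$27346 + Y{\left(\left(4 - 1\right) + \left(-3\right) 6 \cdot 4,-4 \right)} 80 = 27346 + \sqrt{-35 + \left(-4\right)^{2}} \cdot 80 = 27346 + \sqrt{-35 + 16} \cdot 80 = 27346 + \sqrt{-19} \cdot 80 = 27346 + i \sqrt{19} \cdot 80 = 27346 + 80 i \sqrt{19}$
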